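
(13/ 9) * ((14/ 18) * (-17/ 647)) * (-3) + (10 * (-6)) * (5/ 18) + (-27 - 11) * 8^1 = -5600179/ 17469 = -320.58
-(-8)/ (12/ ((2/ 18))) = 2/ 27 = 0.07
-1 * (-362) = 362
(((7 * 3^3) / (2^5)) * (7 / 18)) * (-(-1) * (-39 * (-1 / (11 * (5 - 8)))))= -1911 / 704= -2.71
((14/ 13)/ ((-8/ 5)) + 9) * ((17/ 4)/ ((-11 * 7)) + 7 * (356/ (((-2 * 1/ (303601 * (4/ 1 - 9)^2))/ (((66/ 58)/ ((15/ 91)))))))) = -8706947720158041/ 16016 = -543640591917.96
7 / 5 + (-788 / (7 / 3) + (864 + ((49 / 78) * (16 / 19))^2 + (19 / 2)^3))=1385.34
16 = 16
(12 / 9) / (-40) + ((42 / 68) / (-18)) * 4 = -29 / 170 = -0.17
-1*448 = -448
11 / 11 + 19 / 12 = 31 / 12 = 2.58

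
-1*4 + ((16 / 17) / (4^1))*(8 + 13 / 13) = -32 / 17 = -1.88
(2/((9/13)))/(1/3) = 26/3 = 8.67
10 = 10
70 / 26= 2.69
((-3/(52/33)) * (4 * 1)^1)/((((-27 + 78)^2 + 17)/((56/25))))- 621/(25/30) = -4117266/5525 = -745.21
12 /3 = 4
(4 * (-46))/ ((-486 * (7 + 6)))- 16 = -50452/ 3159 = -15.97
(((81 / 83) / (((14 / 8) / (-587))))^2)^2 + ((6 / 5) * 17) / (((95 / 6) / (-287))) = 621478403552577790938276 / 54125028642475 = 11482273896.94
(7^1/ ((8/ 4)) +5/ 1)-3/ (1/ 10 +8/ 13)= 267/ 62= 4.31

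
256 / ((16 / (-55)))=-880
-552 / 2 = -276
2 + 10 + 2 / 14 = 85 / 7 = 12.14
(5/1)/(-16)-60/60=-21/16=-1.31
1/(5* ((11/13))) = 13/55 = 0.24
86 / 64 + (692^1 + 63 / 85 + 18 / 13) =24591803 / 35360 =695.47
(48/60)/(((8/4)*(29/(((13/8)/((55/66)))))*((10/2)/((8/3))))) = 52/3625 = 0.01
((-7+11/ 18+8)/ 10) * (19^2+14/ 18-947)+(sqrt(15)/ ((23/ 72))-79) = -280723/ 1620+72 * sqrt(15)/ 23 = -161.16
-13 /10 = -1.30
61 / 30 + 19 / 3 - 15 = -6.63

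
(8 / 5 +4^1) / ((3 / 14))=392 / 15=26.13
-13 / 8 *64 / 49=-2.12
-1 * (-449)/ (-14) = -449/ 14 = -32.07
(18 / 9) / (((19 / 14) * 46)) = 14 / 437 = 0.03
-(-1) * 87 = 87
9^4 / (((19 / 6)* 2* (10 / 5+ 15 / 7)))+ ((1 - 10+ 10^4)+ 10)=5648332 / 551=10251.06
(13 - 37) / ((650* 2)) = -6 / 325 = -0.02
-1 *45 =-45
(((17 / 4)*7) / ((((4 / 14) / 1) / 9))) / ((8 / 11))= 82467 / 64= 1288.55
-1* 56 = -56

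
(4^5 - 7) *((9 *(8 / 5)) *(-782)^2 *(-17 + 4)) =-582117033888 / 5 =-116423406777.60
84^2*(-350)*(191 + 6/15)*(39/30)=-614485872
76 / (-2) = -38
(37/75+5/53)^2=5456896/15800625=0.35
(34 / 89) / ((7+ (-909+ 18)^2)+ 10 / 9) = 153 / 317952589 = 0.00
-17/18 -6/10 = -139/90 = -1.54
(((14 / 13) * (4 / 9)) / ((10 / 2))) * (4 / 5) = 224 / 2925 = 0.08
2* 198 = 396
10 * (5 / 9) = 50 / 9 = 5.56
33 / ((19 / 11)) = 363 / 19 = 19.11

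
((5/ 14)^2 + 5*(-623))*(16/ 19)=-2442060/ 931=-2623.05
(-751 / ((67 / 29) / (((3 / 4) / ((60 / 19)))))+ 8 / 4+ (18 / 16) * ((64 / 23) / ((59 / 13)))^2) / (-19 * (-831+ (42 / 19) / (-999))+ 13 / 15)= -245780304885117 / 51897727051718944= -0.00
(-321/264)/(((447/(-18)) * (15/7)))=749/32780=0.02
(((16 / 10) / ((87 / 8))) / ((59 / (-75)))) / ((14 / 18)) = -0.24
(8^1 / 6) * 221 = 884 / 3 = 294.67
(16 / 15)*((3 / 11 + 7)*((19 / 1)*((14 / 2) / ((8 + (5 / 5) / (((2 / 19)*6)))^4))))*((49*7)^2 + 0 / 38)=14391.28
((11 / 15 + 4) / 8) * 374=13277 / 60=221.28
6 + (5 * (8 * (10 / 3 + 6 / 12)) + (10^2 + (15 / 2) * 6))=913 / 3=304.33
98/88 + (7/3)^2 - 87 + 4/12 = -31723/396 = -80.11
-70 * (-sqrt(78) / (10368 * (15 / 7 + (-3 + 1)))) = 245 * sqrt(78) / 5184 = 0.42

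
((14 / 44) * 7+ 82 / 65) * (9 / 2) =44901 / 2860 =15.70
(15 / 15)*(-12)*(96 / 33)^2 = -12288 / 121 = -101.55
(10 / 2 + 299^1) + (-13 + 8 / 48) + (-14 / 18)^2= 47267 / 162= 291.77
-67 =-67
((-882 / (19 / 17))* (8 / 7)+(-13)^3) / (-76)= 58879 / 1444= 40.77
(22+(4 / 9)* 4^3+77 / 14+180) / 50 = 4247 / 900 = 4.72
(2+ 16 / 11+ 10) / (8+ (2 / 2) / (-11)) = 148 / 87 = 1.70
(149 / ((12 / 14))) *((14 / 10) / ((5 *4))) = 7301 / 600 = 12.17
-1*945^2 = -893025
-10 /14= -5 /7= -0.71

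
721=721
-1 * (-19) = 19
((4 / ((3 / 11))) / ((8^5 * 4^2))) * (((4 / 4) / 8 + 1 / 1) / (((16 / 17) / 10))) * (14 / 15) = 1309 / 4194304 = 0.00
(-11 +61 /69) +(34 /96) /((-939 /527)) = -10692809 /1036656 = -10.31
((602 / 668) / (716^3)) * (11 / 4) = 3311 / 490394425856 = 0.00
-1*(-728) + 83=811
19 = 19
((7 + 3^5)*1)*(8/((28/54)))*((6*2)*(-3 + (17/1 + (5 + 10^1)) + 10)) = 1805142.86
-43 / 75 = -0.57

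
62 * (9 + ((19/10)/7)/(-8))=155651/280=555.90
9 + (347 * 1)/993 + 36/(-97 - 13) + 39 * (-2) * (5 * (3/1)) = -63406804/54615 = -1160.98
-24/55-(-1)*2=86/55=1.56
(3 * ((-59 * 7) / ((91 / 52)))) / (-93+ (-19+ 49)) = 236 / 21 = 11.24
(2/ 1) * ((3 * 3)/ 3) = 6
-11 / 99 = -1 / 9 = -0.11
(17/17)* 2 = 2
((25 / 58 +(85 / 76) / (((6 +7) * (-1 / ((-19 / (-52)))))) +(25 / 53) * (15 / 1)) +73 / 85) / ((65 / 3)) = 8832197037 / 22962165200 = 0.38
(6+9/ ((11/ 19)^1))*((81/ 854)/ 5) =19197/ 46970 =0.41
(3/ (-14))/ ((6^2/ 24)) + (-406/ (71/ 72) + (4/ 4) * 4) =-202707/ 497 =-407.86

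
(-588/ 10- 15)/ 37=-369/ 185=-1.99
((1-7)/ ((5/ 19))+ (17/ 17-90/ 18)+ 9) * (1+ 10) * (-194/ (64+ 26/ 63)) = 5982669/ 10145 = 589.72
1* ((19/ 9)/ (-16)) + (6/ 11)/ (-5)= -1909/ 7920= -0.24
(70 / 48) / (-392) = -5 / 1344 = -0.00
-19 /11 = -1.73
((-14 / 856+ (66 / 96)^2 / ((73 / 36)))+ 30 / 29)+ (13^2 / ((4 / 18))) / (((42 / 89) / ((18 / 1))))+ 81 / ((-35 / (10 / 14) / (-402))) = 21078920310751 / 710363584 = 29673.42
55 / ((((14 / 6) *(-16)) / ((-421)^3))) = 12312046065 / 112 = 109928982.72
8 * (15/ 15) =8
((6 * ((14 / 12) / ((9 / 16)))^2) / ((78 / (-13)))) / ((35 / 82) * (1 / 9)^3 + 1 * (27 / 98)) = -6300224 / 404359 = -15.58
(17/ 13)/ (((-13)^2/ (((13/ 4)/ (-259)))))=-17/ 175084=-0.00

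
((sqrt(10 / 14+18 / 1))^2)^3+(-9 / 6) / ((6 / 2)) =4495839 / 686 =6553.70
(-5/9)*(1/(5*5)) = -1/45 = -0.02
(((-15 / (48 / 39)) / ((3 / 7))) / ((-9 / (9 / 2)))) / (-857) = -455 / 27424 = -0.02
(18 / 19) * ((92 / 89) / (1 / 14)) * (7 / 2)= 81144 / 1691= 47.99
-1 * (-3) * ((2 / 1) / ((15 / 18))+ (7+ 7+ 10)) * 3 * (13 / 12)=1287 / 5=257.40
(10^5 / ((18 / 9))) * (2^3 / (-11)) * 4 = -1600000 / 11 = -145454.55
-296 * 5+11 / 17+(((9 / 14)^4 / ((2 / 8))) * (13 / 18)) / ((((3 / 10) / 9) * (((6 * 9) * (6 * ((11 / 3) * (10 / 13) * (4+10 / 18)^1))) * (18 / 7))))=-248983719735 / 168305984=-1479.35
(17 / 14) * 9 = 153 / 14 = 10.93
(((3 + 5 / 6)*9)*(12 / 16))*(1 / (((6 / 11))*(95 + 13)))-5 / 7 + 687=2768875 / 4032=686.72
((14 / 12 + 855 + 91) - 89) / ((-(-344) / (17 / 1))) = 87533 / 2064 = 42.41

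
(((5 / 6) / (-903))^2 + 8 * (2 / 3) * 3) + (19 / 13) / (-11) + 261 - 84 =809603291495 / 4197725532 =192.87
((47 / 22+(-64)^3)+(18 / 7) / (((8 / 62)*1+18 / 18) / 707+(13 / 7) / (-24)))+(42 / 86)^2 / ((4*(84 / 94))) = -1700521179909421 / 6486188456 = -262175.73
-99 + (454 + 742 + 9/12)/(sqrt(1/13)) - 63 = -162 + 4787* sqrt(13)/4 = 4152.94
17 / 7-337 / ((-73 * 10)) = 14769 / 5110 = 2.89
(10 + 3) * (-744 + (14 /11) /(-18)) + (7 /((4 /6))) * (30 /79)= -75620716 /7821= -9668.93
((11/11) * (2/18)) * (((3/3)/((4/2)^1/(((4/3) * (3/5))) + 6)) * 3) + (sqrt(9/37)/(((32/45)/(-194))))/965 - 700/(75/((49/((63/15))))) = -16654/153 - 2619 * sqrt(37)/114256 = -108.99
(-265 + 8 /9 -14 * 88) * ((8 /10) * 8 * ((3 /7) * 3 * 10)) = -861760 /7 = -123108.57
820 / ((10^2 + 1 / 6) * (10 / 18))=8856 / 601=14.74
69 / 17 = 4.06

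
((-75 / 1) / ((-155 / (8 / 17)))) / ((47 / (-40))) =-4800 / 24769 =-0.19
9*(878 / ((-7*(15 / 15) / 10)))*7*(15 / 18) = -65850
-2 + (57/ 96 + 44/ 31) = 13/ 992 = 0.01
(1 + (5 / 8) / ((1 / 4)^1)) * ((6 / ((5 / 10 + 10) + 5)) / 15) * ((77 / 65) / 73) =1078 / 735475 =0.00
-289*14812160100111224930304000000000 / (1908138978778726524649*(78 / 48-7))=34245714151457152038862848000000000 / 82049976087485240559907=417376284362.87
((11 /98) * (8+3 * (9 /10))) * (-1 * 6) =-3531 /490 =-7.21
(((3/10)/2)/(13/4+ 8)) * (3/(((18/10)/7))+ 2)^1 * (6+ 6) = 164/75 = 2.19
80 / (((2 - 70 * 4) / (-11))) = 440 / 139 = 3.17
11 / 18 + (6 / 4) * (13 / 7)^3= 31546 / 3087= 10.22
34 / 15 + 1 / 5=37 / 15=2.47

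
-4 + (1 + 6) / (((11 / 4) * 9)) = -368 / 99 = -3.72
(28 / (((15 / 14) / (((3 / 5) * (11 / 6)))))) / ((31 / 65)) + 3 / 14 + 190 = 1630687 / 6510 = 250.49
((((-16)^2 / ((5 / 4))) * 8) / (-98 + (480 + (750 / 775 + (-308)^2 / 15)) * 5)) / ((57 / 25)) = 0.02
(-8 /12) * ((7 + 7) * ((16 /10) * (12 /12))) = -224 /15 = -14.93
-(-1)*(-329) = -329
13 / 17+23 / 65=1236 / 1105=1.12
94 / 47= 2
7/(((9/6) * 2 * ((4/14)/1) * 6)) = 49/36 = 1.36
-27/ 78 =-9/ 26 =-0.35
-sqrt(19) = -4.36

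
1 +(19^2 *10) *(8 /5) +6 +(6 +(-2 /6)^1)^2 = 52336 /9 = 5815.11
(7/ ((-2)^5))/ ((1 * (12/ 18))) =-0.33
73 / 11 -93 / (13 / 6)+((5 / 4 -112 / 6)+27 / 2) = -68989 / 1716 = -40.20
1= 1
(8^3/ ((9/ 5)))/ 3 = 2560/ 27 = 94.81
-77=-77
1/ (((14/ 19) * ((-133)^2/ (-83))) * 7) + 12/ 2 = 547345/ 91238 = 6.00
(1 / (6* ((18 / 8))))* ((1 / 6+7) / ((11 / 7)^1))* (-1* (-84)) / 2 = 4214 / 297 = 14.19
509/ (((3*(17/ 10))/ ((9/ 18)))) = 2545/ 51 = 49.90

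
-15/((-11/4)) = 60/11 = 5.45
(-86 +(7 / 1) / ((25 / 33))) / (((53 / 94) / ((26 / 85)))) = -4690036 / 112625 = -41.64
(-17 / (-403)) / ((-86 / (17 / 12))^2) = 0.00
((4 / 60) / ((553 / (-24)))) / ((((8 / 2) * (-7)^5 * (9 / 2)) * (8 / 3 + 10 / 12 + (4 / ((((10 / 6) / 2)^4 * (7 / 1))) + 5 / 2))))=250 / 187814645109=0.00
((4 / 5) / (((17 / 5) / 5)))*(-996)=-19920 / 17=-1171.76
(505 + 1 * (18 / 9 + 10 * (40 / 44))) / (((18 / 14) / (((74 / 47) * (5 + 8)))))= 38228918 / 4653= 8215.97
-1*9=-9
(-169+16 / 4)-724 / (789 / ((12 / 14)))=-305213 / 1841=-165.79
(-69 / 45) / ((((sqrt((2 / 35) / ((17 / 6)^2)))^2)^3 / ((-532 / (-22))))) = -633150762121325 / 6158592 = -102807713.54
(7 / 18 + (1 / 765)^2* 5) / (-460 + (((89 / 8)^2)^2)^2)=763673706496 / 460757133466346579445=0.00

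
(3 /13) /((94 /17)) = 51 /1222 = 0.04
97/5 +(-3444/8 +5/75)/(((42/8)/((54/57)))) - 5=-42076/665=-63.27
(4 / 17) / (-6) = -2 / 51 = -0.04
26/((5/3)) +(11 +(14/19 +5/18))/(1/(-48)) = -159914/285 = -561.10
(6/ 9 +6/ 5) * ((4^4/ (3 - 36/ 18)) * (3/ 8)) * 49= 43904/ 5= 8780.80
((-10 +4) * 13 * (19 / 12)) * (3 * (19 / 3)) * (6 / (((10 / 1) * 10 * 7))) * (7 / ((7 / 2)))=-40.23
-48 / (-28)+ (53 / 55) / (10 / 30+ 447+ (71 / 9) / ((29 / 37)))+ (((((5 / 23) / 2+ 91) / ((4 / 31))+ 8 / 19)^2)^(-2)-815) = -198750091666397984611666669012579592 / 244379807771003877011365204618355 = -813.28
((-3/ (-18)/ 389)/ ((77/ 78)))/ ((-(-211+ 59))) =0.00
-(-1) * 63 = 63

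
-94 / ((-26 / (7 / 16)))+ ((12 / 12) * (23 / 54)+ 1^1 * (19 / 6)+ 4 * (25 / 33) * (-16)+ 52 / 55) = -13085723 / 308880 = -42.37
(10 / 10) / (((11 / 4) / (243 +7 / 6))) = 2930 / 33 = 88.79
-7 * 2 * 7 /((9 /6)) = -65.33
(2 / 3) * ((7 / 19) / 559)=14 / 31863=0.00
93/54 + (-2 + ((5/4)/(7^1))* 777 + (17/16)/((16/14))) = 160591/1152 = 139.40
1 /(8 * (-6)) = -1 /48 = -0.02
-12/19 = -0.63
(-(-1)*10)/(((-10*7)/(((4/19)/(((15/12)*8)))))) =-2/665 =-0.00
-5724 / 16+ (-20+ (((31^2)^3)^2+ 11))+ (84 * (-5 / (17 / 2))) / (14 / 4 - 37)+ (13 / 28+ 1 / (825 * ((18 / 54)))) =1727009728165178692357648 / 2192575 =787662783788549396.19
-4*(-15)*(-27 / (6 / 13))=-3510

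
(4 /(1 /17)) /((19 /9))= 612 /19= 32.21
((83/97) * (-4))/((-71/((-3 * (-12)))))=11952/6887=1.74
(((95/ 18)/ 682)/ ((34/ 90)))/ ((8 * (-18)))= -475/ 3339072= -0.00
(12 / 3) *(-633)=-2532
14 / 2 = 7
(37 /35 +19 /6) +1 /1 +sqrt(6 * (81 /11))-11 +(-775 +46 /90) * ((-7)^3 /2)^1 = 9 * sqrt(66) /11 +83676013 /630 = 132825.72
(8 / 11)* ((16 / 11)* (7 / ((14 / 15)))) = 7.93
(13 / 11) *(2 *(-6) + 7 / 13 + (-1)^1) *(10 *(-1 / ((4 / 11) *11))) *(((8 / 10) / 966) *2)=108 / 1771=0.06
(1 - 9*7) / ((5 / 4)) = -248 / 5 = -49.60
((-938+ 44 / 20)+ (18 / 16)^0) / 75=-1558 / 125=-12.46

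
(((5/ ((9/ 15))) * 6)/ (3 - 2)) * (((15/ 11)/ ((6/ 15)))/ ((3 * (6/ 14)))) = 4375/ 33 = 132.58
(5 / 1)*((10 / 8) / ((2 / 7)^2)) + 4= 1289 / 16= 80.56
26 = 26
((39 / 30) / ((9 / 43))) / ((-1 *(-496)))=559 / 44640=0.01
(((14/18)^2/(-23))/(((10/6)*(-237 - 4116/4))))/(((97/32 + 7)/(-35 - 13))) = -12544/210304755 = -0.00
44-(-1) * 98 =142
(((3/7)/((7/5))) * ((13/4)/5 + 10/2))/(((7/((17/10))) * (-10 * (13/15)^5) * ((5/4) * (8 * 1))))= -35010225/4075311968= -0.01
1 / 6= 0.17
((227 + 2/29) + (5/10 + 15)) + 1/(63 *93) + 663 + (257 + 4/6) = 395293117/339822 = 1163.24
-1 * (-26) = 26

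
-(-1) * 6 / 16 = 3 / 8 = 0.38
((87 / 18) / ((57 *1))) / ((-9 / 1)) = -29 / 3078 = -0.01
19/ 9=2.11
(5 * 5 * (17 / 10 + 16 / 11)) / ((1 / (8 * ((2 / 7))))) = 180.26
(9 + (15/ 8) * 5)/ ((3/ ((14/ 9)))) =343/ 36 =9.53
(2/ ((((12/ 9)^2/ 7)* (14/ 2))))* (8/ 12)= 3/ 4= 0.75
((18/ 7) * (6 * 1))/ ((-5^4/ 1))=-108/ 4375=-0.02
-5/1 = -5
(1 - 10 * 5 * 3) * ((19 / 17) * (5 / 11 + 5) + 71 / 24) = -6054913 / 4488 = -1349.13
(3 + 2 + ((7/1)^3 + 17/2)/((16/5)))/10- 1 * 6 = 5.48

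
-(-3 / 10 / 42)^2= -1 / 19600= -0.00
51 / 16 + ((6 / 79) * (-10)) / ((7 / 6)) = 22443 / 8848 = 2.54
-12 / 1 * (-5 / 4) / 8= 15 / 8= 1.88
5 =5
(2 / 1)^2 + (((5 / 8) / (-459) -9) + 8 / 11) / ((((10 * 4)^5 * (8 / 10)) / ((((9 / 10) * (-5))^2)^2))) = 7843267267699 / 1960837120000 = 4.00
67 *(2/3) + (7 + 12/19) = 2981/57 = 52.30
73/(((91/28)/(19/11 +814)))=2620116/143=18322.49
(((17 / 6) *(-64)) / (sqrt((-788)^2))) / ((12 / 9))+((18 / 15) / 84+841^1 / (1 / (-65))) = -753832533 / 13790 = -54665.16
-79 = -79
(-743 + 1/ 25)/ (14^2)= -9287/ 2450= -3.79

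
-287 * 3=-861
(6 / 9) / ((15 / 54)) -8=-28 / 5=-5.60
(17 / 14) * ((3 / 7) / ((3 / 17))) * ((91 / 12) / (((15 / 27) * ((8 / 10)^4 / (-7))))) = -1408875 / 2048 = -687.93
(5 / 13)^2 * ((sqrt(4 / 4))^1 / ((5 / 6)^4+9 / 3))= 32400 / 762697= 0.04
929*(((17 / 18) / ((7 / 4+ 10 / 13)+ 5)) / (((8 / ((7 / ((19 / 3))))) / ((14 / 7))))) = 84539 / 2622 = 32.24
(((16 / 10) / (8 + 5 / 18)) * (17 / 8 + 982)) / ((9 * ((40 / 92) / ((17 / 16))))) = 3078343 / 59600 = 51.65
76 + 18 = 94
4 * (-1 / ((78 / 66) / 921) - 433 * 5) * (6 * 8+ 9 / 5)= -586506.09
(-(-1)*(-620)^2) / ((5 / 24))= 1845120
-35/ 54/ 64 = -0.01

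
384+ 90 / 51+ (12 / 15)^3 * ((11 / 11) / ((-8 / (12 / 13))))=10655118 / 27625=385.71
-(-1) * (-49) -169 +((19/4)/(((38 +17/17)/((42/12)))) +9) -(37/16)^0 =-65387/312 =-209.57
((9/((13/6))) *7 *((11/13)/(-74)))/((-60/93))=64449/125060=0.52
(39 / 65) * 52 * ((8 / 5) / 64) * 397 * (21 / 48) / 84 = 5161 / 3200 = 1.61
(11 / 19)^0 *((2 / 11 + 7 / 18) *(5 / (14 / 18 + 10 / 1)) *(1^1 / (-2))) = -565 / 4268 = -0.13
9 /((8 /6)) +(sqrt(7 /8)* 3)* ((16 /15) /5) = 4* sqrt(14) /25 +27 /4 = 7.35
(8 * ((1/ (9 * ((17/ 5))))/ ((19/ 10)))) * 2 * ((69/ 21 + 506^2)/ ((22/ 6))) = 477940000/ 24871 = 19216.76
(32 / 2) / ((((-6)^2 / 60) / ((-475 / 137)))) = -38000 / 411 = -92.46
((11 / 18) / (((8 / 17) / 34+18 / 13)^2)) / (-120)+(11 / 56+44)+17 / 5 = 3972944783351 / 83476056384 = 47.59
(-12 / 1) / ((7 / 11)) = -18.86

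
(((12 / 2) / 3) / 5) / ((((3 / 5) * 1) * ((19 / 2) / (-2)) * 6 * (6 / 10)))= -20 / 513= -0.04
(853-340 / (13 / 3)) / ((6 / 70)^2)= 105423.29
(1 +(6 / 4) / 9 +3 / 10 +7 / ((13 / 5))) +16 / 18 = 2953 / 585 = 5.05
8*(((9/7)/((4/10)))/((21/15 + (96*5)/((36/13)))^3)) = 607500/126037303427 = 0.00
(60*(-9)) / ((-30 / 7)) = 126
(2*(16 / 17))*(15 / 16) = 30 / 17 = 1.76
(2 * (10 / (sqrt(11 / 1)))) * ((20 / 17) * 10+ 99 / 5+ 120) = 51532 * sqrt(11) / 187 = 913.97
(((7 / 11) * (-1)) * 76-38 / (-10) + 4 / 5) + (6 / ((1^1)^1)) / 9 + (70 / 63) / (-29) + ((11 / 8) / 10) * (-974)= -20333603 / 114840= -177.06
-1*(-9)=9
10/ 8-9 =-31/ 4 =-7.75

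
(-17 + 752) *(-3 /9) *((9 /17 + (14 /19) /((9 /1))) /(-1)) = 435365 /2907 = 149.76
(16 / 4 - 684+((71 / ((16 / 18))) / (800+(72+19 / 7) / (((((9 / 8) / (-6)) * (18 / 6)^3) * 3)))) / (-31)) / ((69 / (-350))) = 3449.29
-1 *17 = -17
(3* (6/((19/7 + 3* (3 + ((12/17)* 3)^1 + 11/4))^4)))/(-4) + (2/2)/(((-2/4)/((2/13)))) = -98505740884726660/320133897488358733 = -0.31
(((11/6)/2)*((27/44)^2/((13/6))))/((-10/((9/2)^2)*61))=-59049/11165440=-0.01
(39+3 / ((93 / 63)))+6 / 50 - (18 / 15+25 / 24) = 723737 / 18600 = 38.91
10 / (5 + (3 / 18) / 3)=180 / 91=1.98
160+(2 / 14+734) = 6259 / 7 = 894.14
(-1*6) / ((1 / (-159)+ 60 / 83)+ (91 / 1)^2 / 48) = -1266912 / 36579431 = -0.03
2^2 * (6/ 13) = 24/ 13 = 1.85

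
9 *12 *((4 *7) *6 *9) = 163296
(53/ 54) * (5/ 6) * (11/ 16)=2915/ 5184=0.56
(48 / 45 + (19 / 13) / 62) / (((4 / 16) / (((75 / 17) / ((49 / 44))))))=118360 / 6851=17.28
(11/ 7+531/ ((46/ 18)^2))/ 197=306896/ 729491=0.42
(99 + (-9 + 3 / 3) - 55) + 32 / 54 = 988 / 27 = 36.59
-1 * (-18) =18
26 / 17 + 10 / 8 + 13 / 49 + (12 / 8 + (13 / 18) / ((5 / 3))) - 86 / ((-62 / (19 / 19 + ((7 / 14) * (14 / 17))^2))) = 173849141 / 26339460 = 6.60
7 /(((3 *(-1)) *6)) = -7 /18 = -0.39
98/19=5.16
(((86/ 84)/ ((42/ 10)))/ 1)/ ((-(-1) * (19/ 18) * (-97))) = -215/ 90307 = -0.00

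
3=3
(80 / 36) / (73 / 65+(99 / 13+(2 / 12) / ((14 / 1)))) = 36400 / 143331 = 0.25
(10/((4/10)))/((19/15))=375/19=19.74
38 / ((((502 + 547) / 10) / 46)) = 17480 / 1049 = 16.66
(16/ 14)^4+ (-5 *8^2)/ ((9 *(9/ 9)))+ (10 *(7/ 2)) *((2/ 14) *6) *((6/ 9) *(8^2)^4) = 335544286.15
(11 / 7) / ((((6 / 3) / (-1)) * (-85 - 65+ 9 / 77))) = 121 / 23082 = 0.01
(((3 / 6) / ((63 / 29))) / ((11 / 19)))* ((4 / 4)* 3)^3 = 1653 / 154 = 10.73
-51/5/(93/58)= -986/155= -6.36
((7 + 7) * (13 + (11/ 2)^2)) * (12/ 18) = 1211/ 3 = 403.67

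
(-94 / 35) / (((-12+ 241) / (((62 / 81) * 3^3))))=-5828 / 24045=-0.24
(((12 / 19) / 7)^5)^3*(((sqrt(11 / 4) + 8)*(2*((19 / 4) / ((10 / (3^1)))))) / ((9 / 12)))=7703510787293184*sqrt(11) / 18966666938049707442800791575515 + 123256172596690944 / 18966666938049707442800791575515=0.00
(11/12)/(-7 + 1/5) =-55/408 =-0.13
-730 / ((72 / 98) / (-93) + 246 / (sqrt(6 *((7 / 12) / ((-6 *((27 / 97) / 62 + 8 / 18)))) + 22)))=-1627762577843465 *sqrt(22) / 565487361902646-557766599915 / 282743680951323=-13.50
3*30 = 90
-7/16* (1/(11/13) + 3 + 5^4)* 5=-242235/176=-1376.34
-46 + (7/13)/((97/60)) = -57586/1261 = -45.67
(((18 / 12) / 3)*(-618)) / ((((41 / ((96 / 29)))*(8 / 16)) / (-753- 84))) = 41764.12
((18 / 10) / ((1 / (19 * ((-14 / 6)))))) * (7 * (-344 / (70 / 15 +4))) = 1441188 / 65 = 22172.12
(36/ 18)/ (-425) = -2/ 425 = -0.00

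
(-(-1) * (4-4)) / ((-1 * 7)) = 0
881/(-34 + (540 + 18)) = 881/524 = 1.68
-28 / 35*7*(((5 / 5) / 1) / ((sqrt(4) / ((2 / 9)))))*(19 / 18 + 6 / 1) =-1778 / 405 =-4.39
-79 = -79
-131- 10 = -141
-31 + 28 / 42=-91 / 3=-30.33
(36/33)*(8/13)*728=5376/11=488.73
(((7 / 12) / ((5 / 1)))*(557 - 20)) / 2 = 1253 / 40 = 31.32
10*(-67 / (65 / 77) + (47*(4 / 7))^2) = 4089138 / 637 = 6419.37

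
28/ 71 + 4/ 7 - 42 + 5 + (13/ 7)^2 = -113364/ 3479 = -32.59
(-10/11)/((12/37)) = -185/66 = -2.80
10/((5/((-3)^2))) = 18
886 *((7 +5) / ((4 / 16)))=42528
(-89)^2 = 7921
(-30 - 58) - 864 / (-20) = -224 / 5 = -44.80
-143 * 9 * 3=-3861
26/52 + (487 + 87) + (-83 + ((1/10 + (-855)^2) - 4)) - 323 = 731189.60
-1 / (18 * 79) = -1 / 1422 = -0.00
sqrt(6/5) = 1.10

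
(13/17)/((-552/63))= -273/3128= -0.09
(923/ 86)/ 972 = 923/ 83592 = 0.01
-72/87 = -24/29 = -0.83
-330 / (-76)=165 / 38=4.34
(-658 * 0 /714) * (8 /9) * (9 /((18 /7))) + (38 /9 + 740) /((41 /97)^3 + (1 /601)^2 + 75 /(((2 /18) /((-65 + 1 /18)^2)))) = 8832207860114216 /33787374381389221059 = 0.00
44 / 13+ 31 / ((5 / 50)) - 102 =2748 / 13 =211.38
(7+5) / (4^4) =3 / 64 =0.05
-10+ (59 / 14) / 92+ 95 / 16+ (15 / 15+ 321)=819125 / 2576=317.98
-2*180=-360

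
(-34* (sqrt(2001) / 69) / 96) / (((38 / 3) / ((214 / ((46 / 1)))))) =-1819* sqrt(2001) / 964896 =-0.08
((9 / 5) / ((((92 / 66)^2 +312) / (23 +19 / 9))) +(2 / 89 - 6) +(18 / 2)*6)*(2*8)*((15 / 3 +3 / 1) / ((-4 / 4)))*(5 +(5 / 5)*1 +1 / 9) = -2579443759552 / 68462271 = -37676.87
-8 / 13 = -0.62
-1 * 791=-791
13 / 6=2.17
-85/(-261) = 85/261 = 0.33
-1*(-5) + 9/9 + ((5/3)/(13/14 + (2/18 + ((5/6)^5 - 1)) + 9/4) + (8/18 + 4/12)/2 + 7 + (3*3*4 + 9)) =155611817/2637126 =59.01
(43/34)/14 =43/476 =0.09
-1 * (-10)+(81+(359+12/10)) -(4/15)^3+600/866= 660357188/1461375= 451.87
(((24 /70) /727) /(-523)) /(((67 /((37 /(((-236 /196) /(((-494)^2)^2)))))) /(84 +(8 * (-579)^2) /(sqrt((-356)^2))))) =125484936621472681344 /668841057785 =187615480.78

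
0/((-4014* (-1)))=0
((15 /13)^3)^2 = 11390625 /4826809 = 2.36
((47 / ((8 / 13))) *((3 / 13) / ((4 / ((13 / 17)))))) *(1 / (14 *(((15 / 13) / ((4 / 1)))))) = 7943 / 9520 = 0.83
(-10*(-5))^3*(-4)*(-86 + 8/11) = 469000000/11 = 42636363.64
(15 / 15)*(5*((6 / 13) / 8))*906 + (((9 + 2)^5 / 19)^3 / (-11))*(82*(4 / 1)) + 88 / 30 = -48577598711261238449 / 2675010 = -18159782098482.34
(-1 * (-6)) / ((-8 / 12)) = -9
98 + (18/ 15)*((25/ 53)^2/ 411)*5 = 37714884/ 384833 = 98.00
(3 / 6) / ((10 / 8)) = 2 / 5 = 0.40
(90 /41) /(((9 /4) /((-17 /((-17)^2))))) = -0.06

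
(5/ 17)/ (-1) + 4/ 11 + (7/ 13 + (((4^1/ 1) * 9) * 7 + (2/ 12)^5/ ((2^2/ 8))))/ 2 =2388241423/ 18903456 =126.34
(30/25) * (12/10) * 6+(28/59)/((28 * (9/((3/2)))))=76489/8850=8.64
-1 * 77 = -77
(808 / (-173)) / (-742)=404 / 64183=0.01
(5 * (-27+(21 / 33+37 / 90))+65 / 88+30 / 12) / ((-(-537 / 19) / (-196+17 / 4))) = 1460316611 / 1701216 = 858.40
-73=-73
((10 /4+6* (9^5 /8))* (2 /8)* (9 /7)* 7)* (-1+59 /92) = -52615629 /1472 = -35744.31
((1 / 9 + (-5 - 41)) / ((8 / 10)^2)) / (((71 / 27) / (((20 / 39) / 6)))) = -51625 / 22152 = -2.33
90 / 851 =0.11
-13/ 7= -1.86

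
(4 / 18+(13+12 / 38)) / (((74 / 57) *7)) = 2315 / 1554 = 1.49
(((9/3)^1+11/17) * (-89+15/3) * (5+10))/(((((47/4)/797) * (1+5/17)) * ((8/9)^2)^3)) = -4136048527905/8470528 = -488286.98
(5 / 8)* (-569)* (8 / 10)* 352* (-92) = 9213248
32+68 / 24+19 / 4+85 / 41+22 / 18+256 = 441145 / 1476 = 298.88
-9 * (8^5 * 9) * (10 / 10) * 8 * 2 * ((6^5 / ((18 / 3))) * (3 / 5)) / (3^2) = -18345885696 / 5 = -3669177139.20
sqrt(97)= 9.85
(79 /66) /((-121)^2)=79 /966306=0.00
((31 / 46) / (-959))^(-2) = 1946044996 / 961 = 2025020.81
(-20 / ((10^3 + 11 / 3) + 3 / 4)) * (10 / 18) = -400 / 36159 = -0.01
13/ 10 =1.30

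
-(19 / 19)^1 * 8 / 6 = -4 / 3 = -1.33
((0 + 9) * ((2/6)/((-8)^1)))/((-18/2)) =1/24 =0.04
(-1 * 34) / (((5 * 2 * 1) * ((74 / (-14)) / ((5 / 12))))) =119 / 444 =0.27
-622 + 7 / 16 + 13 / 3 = -29627 / 48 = -617.23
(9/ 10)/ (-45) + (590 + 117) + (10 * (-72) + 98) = 4249/ 50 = 84.98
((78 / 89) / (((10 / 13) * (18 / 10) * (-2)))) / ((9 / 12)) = -338 / 801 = -0.42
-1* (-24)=24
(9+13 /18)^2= 30625 /324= 94.52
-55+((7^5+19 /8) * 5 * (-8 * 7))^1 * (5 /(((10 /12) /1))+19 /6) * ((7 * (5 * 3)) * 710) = -3216389859430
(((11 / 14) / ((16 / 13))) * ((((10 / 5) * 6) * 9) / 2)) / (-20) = -3861 / 2240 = -1.72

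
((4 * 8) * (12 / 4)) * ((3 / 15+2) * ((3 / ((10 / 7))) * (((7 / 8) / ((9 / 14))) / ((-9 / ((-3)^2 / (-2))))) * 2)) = 15092 / 25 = 603.68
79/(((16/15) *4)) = 1185/64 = 18.52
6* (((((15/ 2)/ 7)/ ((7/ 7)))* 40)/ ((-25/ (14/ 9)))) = -16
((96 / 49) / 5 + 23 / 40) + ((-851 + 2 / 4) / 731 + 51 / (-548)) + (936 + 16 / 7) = 36823494699 / 39257624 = 938.00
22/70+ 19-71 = -1809/35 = -51.69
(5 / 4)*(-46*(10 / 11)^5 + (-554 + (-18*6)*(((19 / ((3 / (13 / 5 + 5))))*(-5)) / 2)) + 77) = 10057987345 / 644204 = 15613.05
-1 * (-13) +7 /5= 72 /5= 14.40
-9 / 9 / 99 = -1 / 99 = -0.01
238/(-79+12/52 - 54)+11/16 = -15259/13808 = -1.11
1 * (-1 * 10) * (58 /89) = -580 /89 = -6.52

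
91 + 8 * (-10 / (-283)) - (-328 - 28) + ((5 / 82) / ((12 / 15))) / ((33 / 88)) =15576538 / 34809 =447.49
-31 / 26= -1.19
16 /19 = 0.84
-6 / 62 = -3 / 31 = -0.10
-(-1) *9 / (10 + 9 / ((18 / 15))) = 18 / 35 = 0.51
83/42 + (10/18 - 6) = -437/126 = -3.47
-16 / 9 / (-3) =16 / 27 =0.59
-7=-7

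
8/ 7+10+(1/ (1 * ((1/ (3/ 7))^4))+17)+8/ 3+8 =279788/ 7203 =38.84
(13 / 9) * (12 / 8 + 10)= 299 / 18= 16.61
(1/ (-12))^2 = 0.01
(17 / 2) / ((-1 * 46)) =-17 / 92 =-0.18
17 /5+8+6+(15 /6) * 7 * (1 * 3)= 699 /10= 69.90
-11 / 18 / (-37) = 11 / 666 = 0.02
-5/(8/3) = -15/8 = -1.88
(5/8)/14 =0.04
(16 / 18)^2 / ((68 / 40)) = 640 / 1377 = 0.46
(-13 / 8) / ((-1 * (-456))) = -13 / 3648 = -0.00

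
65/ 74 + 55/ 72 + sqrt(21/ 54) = sqrt(14)/ 6 + 4375/ 2664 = 2.27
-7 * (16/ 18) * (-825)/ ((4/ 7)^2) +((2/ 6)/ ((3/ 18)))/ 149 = 14054437/ 894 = 15720.85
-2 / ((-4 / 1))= 0.50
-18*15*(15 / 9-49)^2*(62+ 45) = -64726440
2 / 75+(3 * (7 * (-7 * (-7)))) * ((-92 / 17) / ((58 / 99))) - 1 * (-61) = -349198489 / 36975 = -9444.18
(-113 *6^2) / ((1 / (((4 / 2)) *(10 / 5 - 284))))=2294352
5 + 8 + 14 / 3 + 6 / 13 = 707 / 39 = 18.13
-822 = -822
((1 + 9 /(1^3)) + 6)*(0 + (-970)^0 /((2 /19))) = 152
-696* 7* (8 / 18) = -6496 / 3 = -2165.33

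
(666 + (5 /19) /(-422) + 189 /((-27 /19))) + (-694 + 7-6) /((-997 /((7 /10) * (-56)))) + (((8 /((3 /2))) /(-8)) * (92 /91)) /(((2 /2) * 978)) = 2698607775311557 /5335839045810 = 505.75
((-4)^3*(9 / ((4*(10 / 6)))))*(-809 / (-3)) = -116496 / 5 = -23299.20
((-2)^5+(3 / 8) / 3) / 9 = -85 / 24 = -3.54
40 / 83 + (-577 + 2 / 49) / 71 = -7.64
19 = 19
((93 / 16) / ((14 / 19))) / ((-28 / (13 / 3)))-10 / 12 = -38651 / 18816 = -2.05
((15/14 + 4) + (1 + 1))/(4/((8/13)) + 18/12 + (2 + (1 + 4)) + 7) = 9/28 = 0.32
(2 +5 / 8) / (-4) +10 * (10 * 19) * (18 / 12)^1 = 91179 / 32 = 2849.34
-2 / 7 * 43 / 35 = -86 / 245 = -0.35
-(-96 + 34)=62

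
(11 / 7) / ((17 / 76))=836 / 119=7.03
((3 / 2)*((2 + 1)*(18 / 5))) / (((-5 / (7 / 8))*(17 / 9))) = -5103 / 3400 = -1.50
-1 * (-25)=25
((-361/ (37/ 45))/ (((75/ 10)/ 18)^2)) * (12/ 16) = -350892/ 185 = -1896.71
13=13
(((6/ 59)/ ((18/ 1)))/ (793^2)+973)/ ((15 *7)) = 21660200726/ 2337431733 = 9.27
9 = 9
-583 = -583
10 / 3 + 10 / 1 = 40 / 3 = 13.33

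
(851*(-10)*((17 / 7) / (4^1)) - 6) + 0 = -72419 / 14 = -5172.79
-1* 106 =-106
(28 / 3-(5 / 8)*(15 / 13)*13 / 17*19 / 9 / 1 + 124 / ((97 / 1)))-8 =19095 / 13192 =1.45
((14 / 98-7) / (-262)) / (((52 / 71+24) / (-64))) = -27264 / 402563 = -0.07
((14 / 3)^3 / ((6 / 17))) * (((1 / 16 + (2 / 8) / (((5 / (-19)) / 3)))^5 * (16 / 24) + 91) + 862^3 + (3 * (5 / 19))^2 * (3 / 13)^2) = 1119953329180637401680303703 / 6072396595200000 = 184433495346.12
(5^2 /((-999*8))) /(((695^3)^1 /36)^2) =-6 /166790205179348125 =-0.00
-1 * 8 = -8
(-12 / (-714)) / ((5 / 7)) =0.02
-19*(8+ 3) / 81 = -209 / 81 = -2.58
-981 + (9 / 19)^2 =-354060 / 361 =-980.78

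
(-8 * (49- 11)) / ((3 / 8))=-2432 / 3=-810.67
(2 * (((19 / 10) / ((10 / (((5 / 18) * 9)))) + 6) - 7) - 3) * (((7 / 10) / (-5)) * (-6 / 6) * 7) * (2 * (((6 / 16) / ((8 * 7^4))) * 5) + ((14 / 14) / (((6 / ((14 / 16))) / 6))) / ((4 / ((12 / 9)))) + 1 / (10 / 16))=-7.51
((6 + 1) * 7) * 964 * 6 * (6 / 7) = 242928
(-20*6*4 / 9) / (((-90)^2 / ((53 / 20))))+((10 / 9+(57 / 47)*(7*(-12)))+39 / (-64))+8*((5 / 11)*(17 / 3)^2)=3091452047 / 201009600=15.38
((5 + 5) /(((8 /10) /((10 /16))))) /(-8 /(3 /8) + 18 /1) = -75 /32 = -2.34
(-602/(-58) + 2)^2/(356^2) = 128881/106584976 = 0.00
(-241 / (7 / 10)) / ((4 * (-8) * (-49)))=-1205 / 5488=-0.22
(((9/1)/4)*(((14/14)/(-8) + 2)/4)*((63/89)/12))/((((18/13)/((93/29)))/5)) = 1904175/2642944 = 0.72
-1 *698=-698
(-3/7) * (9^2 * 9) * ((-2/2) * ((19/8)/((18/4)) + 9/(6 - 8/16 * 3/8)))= 80433/124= 648.65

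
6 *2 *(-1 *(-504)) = 6048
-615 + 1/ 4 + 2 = -2451/ 4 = -612.75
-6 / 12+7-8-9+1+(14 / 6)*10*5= 643 / 6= 107.17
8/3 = 2.67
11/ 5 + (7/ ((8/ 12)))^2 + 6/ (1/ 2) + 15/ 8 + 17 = 5733/ 40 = 143.32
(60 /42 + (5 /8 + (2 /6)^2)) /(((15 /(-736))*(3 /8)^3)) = -51390464 /25515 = -2014.13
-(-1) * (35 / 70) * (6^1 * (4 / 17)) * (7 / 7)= 0.71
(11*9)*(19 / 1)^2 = 35739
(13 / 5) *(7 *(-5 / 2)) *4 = -182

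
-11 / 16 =-0.69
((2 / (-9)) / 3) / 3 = -2 / 81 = -0.02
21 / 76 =0.28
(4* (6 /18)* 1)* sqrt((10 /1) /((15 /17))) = 4* sqrt(102) /9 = 4.49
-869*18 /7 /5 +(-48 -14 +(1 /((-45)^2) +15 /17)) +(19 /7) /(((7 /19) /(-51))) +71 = -1370994232 /1686825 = -812.77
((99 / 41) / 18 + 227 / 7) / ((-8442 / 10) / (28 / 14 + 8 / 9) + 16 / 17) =-20653555 / 184751371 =-0.11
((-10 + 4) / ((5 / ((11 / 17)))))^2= 4356 / 7225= 0.60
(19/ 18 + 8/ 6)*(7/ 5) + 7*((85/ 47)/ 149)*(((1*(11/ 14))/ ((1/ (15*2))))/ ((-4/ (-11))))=11158181/ 1260540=8.85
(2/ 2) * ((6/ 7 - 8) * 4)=-200/ 7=-28.57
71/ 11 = 6.45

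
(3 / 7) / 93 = 1 / 217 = 0.00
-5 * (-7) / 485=7 / 97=0.07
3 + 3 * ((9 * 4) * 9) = 975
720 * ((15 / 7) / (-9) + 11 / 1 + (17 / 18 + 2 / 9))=60120 / 7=8588.57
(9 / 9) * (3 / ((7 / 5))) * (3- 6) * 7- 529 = -574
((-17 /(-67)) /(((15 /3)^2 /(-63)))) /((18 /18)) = -1071 /1675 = -0.64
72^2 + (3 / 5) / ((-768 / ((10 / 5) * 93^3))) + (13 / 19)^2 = 907446643 / 231040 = 3927.66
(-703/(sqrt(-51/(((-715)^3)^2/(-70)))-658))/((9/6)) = 51392938025 * sqrt(3570)/17354387592772398917679 + 1765832172198436306250/2479198227538914131097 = 0.71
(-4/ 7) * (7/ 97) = -4/ 97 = -0.04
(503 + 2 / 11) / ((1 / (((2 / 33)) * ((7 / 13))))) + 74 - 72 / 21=957872 / 11011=86.99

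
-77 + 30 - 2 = -49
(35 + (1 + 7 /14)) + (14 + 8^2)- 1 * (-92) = 413 /2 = 206.50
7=7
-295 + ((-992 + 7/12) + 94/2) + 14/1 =-14705/12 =-1225.42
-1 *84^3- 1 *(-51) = -592653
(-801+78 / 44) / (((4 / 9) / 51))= -8070597 / 88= -91711.33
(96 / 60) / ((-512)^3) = -0.00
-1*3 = -3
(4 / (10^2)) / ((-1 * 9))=-0.00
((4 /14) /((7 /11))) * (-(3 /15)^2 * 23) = -506 /1225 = -0.41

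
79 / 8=9.88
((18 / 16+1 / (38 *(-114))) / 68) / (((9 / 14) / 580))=9891175 / 662796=14.92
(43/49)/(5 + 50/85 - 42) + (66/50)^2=32573584/18956875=1.72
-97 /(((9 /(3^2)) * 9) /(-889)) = 86233 /9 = 9581.44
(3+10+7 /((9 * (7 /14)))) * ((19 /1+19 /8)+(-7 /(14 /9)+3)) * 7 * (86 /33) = 2089843 /396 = 5277.38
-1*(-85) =85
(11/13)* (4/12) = 11/39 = 0.28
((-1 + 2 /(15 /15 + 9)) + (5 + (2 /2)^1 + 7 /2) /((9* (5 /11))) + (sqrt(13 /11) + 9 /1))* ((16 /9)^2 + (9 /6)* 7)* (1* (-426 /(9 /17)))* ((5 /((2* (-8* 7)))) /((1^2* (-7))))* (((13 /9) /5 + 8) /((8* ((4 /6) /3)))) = -943512145021 /274337280-996316943* sqrt(143) /33530112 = -3794.57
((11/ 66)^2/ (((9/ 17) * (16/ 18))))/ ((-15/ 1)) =-17/ 4320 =-0.00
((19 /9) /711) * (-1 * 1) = -19 /6399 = -0.00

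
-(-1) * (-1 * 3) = -3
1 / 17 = 0.06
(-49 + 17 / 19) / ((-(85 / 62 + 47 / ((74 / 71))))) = 524179 / 506312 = 1.04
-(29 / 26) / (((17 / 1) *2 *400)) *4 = -29 / 88400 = -0.00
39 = 39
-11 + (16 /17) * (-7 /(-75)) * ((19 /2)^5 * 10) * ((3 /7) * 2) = 4951263 /85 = 58250.15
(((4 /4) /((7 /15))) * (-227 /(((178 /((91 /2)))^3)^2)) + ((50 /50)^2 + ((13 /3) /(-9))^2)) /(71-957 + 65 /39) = -1626630472901290453 /1312331373262628941824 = -0.00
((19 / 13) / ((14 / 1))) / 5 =19 / 910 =0.02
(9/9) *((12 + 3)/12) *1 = 1.25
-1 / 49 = -0.02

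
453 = 453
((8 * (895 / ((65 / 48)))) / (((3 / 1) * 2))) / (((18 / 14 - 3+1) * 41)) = -80192 / 2665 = -30.09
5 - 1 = 4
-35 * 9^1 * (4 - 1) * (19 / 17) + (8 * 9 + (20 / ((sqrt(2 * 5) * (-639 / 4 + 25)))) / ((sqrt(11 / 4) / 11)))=-984.49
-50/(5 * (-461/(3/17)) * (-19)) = -0.00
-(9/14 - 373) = 5213/14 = 372.36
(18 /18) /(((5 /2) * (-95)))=-2 /475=-0.00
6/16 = 3/8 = 0.38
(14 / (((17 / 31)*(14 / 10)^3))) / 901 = 7750 / 750533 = 0.01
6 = 6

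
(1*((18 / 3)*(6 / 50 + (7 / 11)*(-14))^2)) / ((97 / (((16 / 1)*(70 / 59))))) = 7851498816 / 86560375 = 90.71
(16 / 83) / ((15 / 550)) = 1760 / 249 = 7.07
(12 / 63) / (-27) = -4 / 567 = -0.01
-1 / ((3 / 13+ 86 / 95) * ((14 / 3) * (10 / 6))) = -2223 / 19642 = -0.11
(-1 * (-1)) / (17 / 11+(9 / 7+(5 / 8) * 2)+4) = 0.12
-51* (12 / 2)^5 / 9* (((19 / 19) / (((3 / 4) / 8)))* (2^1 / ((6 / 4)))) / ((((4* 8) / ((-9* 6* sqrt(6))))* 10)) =528768* sqrt(6) / 5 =259042.36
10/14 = 5/7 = 0.71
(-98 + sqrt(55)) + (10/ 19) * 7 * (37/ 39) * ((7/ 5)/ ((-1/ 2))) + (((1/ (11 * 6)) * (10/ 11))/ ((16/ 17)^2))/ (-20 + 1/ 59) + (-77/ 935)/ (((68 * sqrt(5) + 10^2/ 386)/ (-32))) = -112380922099040340301/ 1042614740024402688 + 8343776 * sqrt(5)/ 1076492975 + sqrt(55) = -100.35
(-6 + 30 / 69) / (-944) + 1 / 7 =1413 / 9499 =0.15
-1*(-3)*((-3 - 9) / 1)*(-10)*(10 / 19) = 3600 / 19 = 189.47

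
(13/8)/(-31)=-13/248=-0.05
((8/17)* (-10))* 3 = -14.12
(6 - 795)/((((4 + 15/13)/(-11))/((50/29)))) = 5641350/1943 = 2903.42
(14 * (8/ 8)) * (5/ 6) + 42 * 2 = 287/ 3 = 95.67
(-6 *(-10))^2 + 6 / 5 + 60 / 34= 306252 / 85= 3602.96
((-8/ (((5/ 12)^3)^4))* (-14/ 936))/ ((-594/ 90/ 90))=-83216937517056/ 1396484375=-59590.31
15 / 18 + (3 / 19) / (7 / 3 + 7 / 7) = 0.88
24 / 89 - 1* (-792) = 70512 / 89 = 792.27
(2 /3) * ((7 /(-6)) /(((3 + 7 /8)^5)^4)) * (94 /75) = -0.00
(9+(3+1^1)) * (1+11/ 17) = 364/ 17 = 21.41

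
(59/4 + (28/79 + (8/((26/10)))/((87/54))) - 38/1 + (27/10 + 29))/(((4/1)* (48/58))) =2127349/657280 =3.24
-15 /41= -0.37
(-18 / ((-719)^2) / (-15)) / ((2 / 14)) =42 / 2584805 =0.00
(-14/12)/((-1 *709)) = 7/4254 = 0.00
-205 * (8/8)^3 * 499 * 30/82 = -37425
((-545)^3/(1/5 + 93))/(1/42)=-16997255625/233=-72949594.96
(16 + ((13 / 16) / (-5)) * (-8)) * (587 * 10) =101551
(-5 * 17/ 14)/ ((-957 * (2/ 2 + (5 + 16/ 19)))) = 323/ 348348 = 0.00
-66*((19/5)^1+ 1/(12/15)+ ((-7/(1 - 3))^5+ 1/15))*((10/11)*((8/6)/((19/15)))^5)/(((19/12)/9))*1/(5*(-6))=366567840000/47045881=7791.71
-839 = -839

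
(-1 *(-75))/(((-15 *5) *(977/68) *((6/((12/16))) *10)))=-17/19540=-0.00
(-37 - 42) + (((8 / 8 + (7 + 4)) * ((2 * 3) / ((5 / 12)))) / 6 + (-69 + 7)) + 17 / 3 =-1598 / 15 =-106.53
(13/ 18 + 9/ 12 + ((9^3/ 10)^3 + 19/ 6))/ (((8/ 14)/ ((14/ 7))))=24407783057/ 18000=1355987.95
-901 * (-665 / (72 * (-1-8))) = -924.64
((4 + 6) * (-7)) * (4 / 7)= -40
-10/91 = -0.11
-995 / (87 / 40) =-39800 / 87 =-457.47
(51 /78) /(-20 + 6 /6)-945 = -466847 /494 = -945.03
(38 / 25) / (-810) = -19 / 10125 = -0.00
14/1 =14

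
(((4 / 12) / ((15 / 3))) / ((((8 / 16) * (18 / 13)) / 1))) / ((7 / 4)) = 0.06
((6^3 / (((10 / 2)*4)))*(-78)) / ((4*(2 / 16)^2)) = -67392 / 5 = -13478.40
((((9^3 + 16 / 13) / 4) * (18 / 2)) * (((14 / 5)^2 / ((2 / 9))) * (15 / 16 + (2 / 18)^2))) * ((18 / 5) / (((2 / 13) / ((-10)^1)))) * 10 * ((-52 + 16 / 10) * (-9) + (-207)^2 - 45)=-139329333959508 / 25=-5573173358380.32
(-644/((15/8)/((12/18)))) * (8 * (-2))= 164864/45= 3663.64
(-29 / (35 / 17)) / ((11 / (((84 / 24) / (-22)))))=493 / 2420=0.20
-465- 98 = -563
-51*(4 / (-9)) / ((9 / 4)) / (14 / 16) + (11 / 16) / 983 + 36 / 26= 498447347 / 38643696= 12.90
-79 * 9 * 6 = -4266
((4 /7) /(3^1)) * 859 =3436 /21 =163.62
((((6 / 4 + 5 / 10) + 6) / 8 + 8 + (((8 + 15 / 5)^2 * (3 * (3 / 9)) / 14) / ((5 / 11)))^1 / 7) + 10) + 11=16031 / 490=32.72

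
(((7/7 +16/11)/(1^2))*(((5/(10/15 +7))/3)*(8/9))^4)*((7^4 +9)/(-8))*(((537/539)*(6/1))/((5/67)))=-3699600640000/44797786803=-82.58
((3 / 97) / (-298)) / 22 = -3 / 635932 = -0.00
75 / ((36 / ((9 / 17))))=75 / 68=1.10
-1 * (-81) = 81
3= 3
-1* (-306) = 306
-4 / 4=-1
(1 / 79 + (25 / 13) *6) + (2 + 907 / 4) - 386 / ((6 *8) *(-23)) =136425877 / 566904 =240.65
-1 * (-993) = 993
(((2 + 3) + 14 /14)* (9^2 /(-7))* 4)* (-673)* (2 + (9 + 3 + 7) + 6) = 35324424 /7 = 5046346.29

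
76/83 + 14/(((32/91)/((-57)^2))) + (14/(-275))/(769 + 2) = 36421462598783/281569200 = 129351.73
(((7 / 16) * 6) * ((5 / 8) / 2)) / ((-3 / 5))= -175 / 128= -1.37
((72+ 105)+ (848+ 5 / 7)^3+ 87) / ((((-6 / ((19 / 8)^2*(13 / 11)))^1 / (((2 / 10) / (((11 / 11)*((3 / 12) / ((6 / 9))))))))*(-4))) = 984077719110889 / 10866240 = 90562855.15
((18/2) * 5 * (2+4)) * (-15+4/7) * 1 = -27270/7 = -3895.71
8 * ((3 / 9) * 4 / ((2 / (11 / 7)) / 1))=176 / 21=8.38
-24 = -24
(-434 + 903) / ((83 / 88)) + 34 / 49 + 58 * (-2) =1553378 / 4067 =381.95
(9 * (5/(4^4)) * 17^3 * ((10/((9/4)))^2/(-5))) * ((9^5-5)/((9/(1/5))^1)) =-362603965/81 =-4476592.16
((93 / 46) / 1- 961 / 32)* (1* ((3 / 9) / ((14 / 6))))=-2945 / 736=-4.00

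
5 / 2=2.50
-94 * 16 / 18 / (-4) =188 / 9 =20.89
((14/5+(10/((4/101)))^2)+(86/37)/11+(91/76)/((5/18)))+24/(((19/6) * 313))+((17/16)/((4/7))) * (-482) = 24346563704401/387268640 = 62867.38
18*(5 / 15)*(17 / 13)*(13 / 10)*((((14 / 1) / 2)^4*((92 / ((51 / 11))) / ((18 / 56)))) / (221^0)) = 68034736 / 45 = 1511883.02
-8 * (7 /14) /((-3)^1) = 4 /3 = 1.33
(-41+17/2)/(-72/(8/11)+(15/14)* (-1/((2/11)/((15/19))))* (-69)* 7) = -2470/163251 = -0.02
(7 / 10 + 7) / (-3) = -77 / 30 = -2.57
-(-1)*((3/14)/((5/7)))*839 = 2517/10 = 251.70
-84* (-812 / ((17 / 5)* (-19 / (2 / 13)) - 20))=-682080 / 4399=-155.05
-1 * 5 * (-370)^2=-684500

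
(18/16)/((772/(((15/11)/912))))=45/20652544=0.00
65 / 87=0.75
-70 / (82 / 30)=-1050 / 41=-25.61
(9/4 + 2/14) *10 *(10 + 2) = 2010/7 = 287.14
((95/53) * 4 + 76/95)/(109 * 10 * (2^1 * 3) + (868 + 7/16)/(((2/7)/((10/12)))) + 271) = 405504/475419805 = 0.00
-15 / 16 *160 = -150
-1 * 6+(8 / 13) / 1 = -5.38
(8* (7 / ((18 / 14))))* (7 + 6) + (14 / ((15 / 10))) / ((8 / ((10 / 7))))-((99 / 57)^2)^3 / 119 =28602105025408 / 50386138551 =567.66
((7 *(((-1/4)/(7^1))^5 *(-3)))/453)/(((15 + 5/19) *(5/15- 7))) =-57/2153262899200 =-0.00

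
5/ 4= 1.25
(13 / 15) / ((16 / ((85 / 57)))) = 221 / 2736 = 0.08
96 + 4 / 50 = 2402 / 25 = 96.08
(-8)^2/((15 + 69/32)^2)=65536/301401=0.22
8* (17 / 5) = 136 / 5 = 27.20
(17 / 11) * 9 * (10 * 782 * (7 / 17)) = 492660 / 11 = 44787.27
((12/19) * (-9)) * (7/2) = -378/19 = -19.89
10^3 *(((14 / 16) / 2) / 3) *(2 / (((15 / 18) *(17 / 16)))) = 5600 / 17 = 329.41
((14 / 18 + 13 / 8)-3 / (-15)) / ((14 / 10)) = 937 / 504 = 1.86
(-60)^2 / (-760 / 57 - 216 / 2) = -2700 / 91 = -29.67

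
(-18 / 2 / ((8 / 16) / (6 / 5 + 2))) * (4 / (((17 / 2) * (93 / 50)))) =-7680 / 527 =-14.57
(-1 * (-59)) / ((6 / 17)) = 1003 / 6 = 167.17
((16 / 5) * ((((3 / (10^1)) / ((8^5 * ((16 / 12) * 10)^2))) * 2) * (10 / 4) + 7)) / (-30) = -734003227 / 983040000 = -0.75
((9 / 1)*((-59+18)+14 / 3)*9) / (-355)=8.29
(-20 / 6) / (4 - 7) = 10 / 9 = 1.11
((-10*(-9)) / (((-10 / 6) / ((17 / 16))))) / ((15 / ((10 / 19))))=-2.01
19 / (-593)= -19 / 593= -0.03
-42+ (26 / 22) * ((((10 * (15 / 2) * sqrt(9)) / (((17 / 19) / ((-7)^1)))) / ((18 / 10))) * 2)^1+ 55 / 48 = -2352.35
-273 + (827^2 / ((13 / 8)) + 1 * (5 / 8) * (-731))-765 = 419384.51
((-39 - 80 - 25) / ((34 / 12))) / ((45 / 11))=-1056 / 85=-12.42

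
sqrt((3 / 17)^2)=3 / 17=0.18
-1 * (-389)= 389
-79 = -79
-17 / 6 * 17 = -289 / 6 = -48.17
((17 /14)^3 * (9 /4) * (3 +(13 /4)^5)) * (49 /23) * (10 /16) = 82766486025 /42205184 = 1961.05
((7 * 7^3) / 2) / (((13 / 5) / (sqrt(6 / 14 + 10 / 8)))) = 1715 * sqrt(329) / 52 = 598.22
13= 13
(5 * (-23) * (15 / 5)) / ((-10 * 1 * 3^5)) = 23 / 162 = 0.14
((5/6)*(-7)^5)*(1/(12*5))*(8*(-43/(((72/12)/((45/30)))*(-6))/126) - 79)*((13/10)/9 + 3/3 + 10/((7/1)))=16579453457/349920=47380.70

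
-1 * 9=-9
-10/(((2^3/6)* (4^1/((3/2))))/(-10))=225/8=28.12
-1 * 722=-722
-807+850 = 43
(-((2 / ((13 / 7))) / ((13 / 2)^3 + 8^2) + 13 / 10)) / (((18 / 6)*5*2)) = -0.04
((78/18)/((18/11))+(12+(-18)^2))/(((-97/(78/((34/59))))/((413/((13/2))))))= -445599329/14841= -30024.89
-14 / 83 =-0.17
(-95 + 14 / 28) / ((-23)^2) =-189 / 1058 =-0.18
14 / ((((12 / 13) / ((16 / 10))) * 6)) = 4.04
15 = 15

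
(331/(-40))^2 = 109561/1600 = 68.48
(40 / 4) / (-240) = -1 / 24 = -0.04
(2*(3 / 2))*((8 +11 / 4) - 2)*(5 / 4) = 525 / 16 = 32.81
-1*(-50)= 50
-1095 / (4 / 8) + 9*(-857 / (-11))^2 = 6345051 / 121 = 52438.44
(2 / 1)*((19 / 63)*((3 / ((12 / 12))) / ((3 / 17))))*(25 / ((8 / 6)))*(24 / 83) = 32300 / 581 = 55.59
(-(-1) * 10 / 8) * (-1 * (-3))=15 / 4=3.75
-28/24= -7/6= -1.17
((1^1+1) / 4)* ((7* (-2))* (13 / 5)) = -91 / 5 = -18.20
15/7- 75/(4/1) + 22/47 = -21239/1316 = -16.14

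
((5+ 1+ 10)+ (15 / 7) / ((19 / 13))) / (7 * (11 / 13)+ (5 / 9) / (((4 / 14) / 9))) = 60398 / 80997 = 0.75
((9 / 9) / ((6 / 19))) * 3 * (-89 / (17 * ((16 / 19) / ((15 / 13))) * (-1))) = 481935 / 7072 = 68.15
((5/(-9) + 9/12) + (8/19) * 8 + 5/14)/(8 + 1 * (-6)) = 18769/9576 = 1.96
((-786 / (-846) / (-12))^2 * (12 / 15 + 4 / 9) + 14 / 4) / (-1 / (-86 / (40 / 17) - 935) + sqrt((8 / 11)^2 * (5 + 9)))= -7377750131059 / 15132789621960156 + 1448051139359671 * sqrt(14) / 4203552672766710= 1.29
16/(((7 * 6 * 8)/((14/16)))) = 1/24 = 0.04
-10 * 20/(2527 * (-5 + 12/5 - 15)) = 125/27797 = 0.00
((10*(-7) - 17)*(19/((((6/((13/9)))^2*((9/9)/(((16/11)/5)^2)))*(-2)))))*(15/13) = 229216/49005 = 4.68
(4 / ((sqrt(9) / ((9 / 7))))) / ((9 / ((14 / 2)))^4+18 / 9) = 4116 / 11363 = 0.36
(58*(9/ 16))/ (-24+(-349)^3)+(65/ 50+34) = 60022103771/ 1700342920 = 35.30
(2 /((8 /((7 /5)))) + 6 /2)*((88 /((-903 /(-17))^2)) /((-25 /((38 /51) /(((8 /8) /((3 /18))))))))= -476102 /917335125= -0.00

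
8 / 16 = 0.50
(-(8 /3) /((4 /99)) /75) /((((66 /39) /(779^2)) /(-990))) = 1562008734 /5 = 312401746.80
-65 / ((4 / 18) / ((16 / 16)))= -585 / 2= -292.50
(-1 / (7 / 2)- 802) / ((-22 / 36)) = 101088 / 77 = 1312.83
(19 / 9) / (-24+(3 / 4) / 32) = -2432 / 27621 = -0.09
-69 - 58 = -127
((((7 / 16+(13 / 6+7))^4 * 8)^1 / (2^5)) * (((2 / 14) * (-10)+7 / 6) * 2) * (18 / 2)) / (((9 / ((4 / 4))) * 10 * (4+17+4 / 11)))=-5.22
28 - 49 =-21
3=3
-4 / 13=-0.31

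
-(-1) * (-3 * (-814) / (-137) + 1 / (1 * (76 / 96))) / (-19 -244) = 43110 / 684589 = 0.06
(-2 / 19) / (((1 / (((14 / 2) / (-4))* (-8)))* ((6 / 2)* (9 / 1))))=-28 / 513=-0.05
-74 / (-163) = 74 / 163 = 0.45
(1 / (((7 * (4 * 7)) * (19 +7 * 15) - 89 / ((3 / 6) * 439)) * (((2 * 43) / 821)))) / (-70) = -360419 / 64229053560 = -0.00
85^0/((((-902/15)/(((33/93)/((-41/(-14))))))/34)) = -3570/52111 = -0.07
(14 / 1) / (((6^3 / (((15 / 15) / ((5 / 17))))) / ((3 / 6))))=119 / 1080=0.11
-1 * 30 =-30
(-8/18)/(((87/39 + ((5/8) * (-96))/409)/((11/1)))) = -233948/99729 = -2.35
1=1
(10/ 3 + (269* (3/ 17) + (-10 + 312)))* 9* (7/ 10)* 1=377853/ 170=2222.66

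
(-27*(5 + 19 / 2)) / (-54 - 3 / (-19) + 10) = 14877 / 1666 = 8.93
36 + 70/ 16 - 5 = 283/ 8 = 35.38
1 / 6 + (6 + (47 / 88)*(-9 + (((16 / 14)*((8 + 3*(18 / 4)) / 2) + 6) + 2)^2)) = 260065 / 1176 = 221.14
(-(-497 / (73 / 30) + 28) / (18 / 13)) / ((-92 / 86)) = -3596047 / 30222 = -118.99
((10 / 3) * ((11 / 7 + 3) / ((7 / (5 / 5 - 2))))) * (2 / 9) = -640 / 1323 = -0.48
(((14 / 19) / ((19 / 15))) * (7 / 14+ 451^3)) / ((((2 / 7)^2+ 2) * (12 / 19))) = 104882370215 / 2584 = 40589152.56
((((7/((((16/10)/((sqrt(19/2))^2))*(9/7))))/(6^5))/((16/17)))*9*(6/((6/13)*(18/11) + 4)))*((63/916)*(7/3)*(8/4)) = 6523517/405209088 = 0.02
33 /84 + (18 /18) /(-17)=159 /476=0.33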